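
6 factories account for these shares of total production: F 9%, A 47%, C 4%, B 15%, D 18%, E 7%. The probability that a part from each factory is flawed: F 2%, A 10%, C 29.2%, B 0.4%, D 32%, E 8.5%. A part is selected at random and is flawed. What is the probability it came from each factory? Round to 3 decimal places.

F 0.014, A 0.377, C 0.094, B 0.005, D 0.462, E 0.048

By Bayes' rule, posterior ∝ prior × likelihood:
  F: 0.09 × 0.02 = 0.0018
  A: 0.47 × 0.1 = 0.047
  C: 0.04 × 0.292 = 0.01168
  B: 0.15 × 0.004 = 0.0006
  D: 0.18 × 0.32 = 0.0576
  E: 0.07 × 0.085 = 0.00595
Normalizing constant = 0.12463.
P(F | flawed) = 0.0018/0.12463 ≈ 0.014
P(A | flawed) = 0.047/0.12463 ≈ 0.377
P(C | flawed) = 0.01168/0.12463 ≈ 0.094
P(B | flawed) = 0.0006/0.12463 ≈ 0.005
P(D | flawed) = 0.0576/0.12463 ≈ 0.462
P(E | flawed) = 0.00595/0.12463 ≈ 0.048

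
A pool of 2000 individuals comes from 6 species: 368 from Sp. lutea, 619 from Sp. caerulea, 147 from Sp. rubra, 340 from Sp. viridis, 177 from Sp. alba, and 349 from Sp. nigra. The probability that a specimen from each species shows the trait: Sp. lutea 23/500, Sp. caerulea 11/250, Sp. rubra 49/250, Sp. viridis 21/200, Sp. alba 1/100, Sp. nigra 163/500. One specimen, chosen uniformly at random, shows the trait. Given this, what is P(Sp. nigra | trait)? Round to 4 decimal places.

0.5074

Compute prior × likelihood for every hypothesis:
  Sp. lutea: 0.184 × 0.046 = 0.008464
  Sp. caerulea: 0.3095 × 0.044 = 0.013618
  Sp. rubra: 0.0735 × 0.196 = 0.014406
  Sp. viridis: 0.17 × 0.105 = 0.01785
  Sp. alba: 0.0885 × 0.01 = 0.000885
  Sp. nigra: 0.1745 × 0.326 = 0.056887
Normalizing constant = 0.11211.
P(Sp. nigra | evidence) = 0.056887 / 0.11211 ≈ 0.5074.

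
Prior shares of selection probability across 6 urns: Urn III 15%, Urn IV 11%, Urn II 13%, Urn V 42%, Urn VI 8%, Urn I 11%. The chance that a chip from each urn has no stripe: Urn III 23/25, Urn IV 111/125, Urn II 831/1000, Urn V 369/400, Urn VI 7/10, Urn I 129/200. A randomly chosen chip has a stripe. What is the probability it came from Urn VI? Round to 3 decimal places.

Taking complements, P(striped | each) = Urn III 0.08, Urn IV 0.112, Urn II 0.169, Urn V 0.0775, Urn VI 0.3, Urn I 0.355.
By Bayes' rule, posterior ∝ prior × likelihood:
  Urn III: 0.15 × 0.08 = 0.012
  Urn IV: 0.11 × 0.112 = 0.01232
  Urn II: 0.13 × 0.169 = 0.02197
  Urn V: 0.42 × 0.0775 = 0.03255
  Urn VI: 0.08 × 0.3 = 0.024
  Urn I: 0.11 × 0.355 = 0.03905
Normalizing constant = 0.14189.
P(Urn VI | evidence) = 0.024 / 0.14189 ≈ 0.169.

0.169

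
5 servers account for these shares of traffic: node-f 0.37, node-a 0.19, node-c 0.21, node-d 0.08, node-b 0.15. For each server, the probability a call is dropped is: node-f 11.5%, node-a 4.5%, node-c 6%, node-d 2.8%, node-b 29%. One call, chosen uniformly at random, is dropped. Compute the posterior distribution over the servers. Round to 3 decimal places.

Compute prior × likelihood for every hypothesis:
  node-f: 0.37 × 0.115 = 0.04255
  node-a: 0.19 × 0.045 = 0.00855
  node-c: 0.21 × 0.06 = 0.0126
  node-d: 0.08 × 0.028 = 0.00224
  node-b: 0.15 × 0.29 = 0.0435
Total = 0.10944.
P(node-f | dropped) = 0.04255/0.10944 ≈ 0.389
P(node-a | dropped) = 0.00855/0.10944 ≈ 0.078
P(node-c | dropped) = 0.0126/0.10944 ≈ 0.115
P(node-d | dropped) = 0.00224/0.10944 ≈ 0.020
P(node-b | dropped) = 0.0435/0.10944 ≈ 0.397
(Check: 0.389+0.078+0.115+0.020+0.397 = 0.999.)

node-f 0.389, node-a 0.078, node-c 0.115, node-d 0.020, node-b 0.397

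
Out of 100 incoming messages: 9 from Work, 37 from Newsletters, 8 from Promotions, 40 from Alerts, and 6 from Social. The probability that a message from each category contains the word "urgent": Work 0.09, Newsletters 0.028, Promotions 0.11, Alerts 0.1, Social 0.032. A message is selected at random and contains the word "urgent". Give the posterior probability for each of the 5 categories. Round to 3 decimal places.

Work 0.117, Newsletters 0.150, Promotions 0.127, Alerts 0.578, Social 0.028

Prior × likelihood for each hypothesis:
  Work: 0.09 × 0.09 = 0.0081
  Newsletters: 0.37 × 0.028 = 0.01036
  Promotions: 0.08 × 0.11 = 0.0088
  Alerts: 0.4 × 0.1 = 0.04
  Social: 0.06 × 0.032 = 0.00192
Total = 0.06918.
P(Work | urgent-flag) = 0.0081/0.06918 ≈ 0.117
P(Newsletters | urgent-flag) = 0.01036/0.06918 ≈ 0.150
P(Promotions | urgent-flag) = 0.0088/0.06918 ≈ 0.127
P(Alerts | urgent-flag) = 0.04/0.06918 ≈ 0.578
P(Social | urgent-flag) = 0.00192/0.06918 ≈ 0.028
(Check: 0.117+0.150+0.127+0.578+0.028 = 1.000.)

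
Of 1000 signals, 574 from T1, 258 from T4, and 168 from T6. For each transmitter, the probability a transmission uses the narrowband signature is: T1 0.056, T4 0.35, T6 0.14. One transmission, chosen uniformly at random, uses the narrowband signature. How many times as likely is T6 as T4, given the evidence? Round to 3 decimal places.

0.260

By Bayes' rule, posterior ∝ prior × likelihood:
  T1: 0.574 × 0.056 = 0.032144
  T4: 0.258 × 0.35 = 0.0903
  T6: 0.168 × 0.14 = 0.02352
Normalizing constant = 0.145964.
The ratio is 0.02352 / 0.0903 (the normalizer cancels) = 0.260.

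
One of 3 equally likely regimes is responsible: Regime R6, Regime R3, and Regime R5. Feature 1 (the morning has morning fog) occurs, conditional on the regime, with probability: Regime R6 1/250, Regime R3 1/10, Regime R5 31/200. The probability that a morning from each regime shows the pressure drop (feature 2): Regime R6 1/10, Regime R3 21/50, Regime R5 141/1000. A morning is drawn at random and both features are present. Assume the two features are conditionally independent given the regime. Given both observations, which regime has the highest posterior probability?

Since the prior is uniform, the posterior is proportional to the likelihood:
  Regime R6: 0.004 × 0.1 = 0.0004
  Regime R3: 0.1 × 0.42 = 0.042
  Regime R5: 0.155 × 0.141 = 0.021855
Total = 0.064255.
Largest term belongs to Regime R3, so Regime R3 is most probable.

Regime R3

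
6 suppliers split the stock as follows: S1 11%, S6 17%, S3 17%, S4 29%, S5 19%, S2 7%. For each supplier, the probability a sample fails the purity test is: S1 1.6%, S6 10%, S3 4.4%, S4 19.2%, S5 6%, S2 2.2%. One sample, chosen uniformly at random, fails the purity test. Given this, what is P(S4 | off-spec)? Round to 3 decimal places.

By Bayes' rule, posterior ∝ prior × likelihood:
  S1: 0.11 × 0.016 = 0.00176
  S6: 0.17 × 0.1 = 0.017
  S3: 0.17 × 0.044 = 0.00748
  S4: 0.29 × 0.192 = 0.05568
  S5: 0.19 × 0.06 = 0.0114
  S2: 0.07 × 0.022 = 0.00154
Sum = 0.09486.
P(S4 | evidence) = 0.05568 / 0.09486 ≈ 0.587.

0.587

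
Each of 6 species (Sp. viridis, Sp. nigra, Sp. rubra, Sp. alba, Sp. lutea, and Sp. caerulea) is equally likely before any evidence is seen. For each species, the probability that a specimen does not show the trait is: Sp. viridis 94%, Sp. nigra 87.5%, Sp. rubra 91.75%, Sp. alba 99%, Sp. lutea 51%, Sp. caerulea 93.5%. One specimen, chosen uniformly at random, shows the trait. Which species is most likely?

Sp. lutea

Taking complements, P(trait | each) = Sp. viridis 0.06, Sp. nigra 0.125, Sp. rubra 0.0825, Sp. alba 0.01, Sp. lutea 0.49, Sp. caerulea 0.065.
Since the prior is uniform, the posterior is proportional to the likelihood:
  Sp. viridis: 0.06
  Sp. nigra: 0.125
  Sp. rubra: 0.0825
  Sp. alba: 0.01
  Sp. lutea: 0.49
  Sp. caerulea: 0.065
Sum = 0.8325.
Largest term belongs to Sp. lutea, so Sp. lutea is most probable.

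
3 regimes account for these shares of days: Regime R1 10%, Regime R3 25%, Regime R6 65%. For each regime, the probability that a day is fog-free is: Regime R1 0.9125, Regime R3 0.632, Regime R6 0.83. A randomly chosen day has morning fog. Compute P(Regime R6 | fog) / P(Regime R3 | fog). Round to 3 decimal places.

Taking complements, P(fog | each) = Regime R1 0.0875, Regime R3 0.368, Regime R6 0.17.
Unnormalized posteriors (prior × likelihood):
  Regime R1: 0.1 × 0.0875 = 0.00875
  Regime R3: 0.25 × 0.368 = 0.092
  Regime R6: 0.65 × 0.17 = 0.1105
Sum = 0.21125.
The ratio is 0.1105 / 0.092 (the normalizer cancels) = 1.201.

1.201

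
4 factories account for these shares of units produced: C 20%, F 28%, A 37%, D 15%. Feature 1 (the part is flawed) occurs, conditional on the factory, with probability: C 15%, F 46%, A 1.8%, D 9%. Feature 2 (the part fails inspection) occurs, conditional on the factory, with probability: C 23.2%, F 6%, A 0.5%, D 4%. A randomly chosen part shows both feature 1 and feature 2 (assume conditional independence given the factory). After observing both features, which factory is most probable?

Unnormalized posteriors (prior × likelihood):
  C: 0.2 × 0.15 × 0.232 = 0.00696
  F: 0.28 × 0.46 × 0.06 = 0.007728
  A: 0.37 × 0.018 × 0.005 = 0.0000333
  D: 0.15 × 0.09 × 0.04 = 0.00054
Normalizing constant = 0.0152613.
Largest term belongs to F, so F is most probable.

F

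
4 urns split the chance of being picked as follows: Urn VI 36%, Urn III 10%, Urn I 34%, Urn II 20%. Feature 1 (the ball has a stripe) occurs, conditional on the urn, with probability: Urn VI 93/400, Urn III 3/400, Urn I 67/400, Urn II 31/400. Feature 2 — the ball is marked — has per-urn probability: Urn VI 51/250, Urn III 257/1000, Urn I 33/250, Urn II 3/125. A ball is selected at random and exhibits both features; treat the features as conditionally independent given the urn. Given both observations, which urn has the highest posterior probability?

Urn VI

By Bayes' rule, posterior ∝ prior × likelihood:
  Urn VI: 0.36 × 0.2325 × 0.204 = 0.0170748
  Urn III: 0.1 × 0.0075 × 0.257 = 0.00019275
  Urn I: 0.34 × 0.1675 × 0.132 = 0.0075174
  Urn II: 0.2 × 0.0775 × 0.024 = 0.000372
Total = 0.02515695.
Largest term belongs to Urn VI, so Urn VI is most probable.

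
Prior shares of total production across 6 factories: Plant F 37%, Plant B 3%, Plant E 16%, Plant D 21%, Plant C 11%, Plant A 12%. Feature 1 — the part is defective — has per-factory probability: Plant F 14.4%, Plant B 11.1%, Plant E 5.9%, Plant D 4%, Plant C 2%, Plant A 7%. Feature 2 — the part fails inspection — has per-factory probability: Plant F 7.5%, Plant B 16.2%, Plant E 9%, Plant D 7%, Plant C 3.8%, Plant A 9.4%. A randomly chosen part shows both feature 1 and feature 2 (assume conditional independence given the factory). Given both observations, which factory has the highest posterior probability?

Plant F

Unnormalized posteriors (prior × likelihood):
  Plant F: 0.37 × 0.144 × 0.075 = 0.003996
  Plant B: 0.03 × 0.111 × 0.162 = 0.00053946
  Plant E: 0.16 × 0.059 × 0.09 = 0.0008496
  Plant D: 0.21 × 0.04 × 0.07 = 0.000588
  Plant C: 0.11 × 0.02 × 0.038 = 0.0000836
  Plant A: 0.12 × 0.07 × 0.094 = 0.0007896
Normalizing constant = 0.00684626.
Largest term belongs to Plant F, so Plant F is most probable.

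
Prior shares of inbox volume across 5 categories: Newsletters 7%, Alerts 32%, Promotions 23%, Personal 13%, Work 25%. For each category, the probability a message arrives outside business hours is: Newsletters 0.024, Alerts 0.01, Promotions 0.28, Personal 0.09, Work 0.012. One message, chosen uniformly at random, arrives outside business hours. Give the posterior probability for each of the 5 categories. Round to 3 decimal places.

Newsletters 0.020, Alerts 0.038, Promotions 0.767, Personal 0.139, Work 0.036

Compute prior × likelihood for every hypothesis:
  Newsletters: 0.07 × 0.024 = 0.00168
  Alerts: 0.32 × 0.01 = 0.0032
  Promotions: 0.23 × 0.28 = 0.0644
  Personal: 0.13 × 0.09 = 0.0117
  Work: 0.25 × 0.012 = 0.003
Total = 0.08398.
P(Newsletters | off-hours) = 0.00168/0.08398 ≈ 0.020
P(Alerts | off-hours) = 0.0032/0.08398 ≈ 0.038
P(Promotions | off-hours) = 0.0644/0.08398 ≈ 0.767
P(Personal | off-hours) = 0.0117/0.08398 ≈ 0.139
P(Work | off-hours) = 0.003/0.08398 ≈ 0.036
(Check: 0.020+0.038+0.767+0.139+0.036 = 1.000.)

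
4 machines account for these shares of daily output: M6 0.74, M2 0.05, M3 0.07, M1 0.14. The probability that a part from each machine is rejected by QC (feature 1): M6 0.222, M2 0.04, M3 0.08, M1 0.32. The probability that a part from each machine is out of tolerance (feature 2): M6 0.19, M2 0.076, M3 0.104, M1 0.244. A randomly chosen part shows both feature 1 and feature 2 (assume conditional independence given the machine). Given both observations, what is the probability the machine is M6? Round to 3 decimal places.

Unnormalized posteriors (prior × likelihood):
  M6: 0.74 × 0.222 × 0.19 = 0.0312132
  M2: 0.05 × 0.04 × 0.076 = 0.000152
  M3: 0.07 × 0.08 × 0.104 = 0.0005824
  M1: 0.14 × 0.32 × 0.244 = 0.0109312
Normalizing constant = 0.0428788.
P(M6 | evidence) = 0.0312132 / 0.0428788 ≈ 0.728.

0.728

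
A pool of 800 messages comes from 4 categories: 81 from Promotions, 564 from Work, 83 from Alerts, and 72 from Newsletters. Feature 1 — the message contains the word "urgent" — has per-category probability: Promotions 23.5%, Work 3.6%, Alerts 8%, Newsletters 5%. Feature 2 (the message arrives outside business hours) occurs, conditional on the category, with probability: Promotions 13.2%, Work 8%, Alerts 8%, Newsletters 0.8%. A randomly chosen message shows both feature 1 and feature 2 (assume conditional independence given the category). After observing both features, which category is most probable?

Promotions

By Bayes' rule, posterior ∝ prior × likelihood:
  Promotions: 0.10125 × 0.235 × 0.132 = 0.003140775
  Work: 0.705 × 0.036 × 0.08 = 0.0020304
  Alerts: 0.10375 × 0.08 × 0.08 = 0.000664
  Newsletters: 0.09 × 0.05 × 0.008 = 0.000036
Sum = 0.005871175.
Largest term belongs to Promotions, so Promotions is most probable.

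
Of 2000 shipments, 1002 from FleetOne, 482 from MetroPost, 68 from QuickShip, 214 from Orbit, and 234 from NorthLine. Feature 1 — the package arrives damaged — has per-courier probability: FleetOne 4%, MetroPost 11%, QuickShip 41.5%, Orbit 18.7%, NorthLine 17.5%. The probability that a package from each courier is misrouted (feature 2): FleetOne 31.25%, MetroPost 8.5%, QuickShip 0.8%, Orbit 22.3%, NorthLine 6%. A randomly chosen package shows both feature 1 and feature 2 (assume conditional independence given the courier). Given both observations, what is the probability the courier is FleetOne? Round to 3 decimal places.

Compute prior × likelihood for every hypothesis:
  FleetOne: 0.501 × 0.04 × 0.3125 = 0.0062625
  MetroPost: 0.241 × 0.11 × 0.085 = 0.00225335
  QuickShip: 0.034 × 0.415 × 0.008 = 0.00011288
  Orbit: 0.107 × 0.187 × 0.223 = 0.004462007
  NorthLine: 0.117 × 0.175 × 0.06 = 0.0012285
Normalizing constant = 0.014319237.
P(FleetOne | evidence) = 0.0062625 / 0.014319237 ≈ 0.437.

0.437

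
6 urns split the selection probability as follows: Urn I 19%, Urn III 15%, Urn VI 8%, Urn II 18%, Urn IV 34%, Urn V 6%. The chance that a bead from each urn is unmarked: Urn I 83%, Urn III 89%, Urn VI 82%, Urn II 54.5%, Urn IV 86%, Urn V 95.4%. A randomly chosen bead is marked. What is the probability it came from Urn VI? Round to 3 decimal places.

0.074

Taking complements, P(marked | each) = Urn I 0.17, Urn III 0.11, Urn VI 0.18, Urn II 0.455, Urn IV 0.14, Urn V 0.046.
Unnormalized posteriors (prior × likelihood):
  Urn I: 0.19 × 0.17 = 0.0323
  Urn III: 0.15 × 0.11 = 0.0165
  Urn VI: 0.08 × 0.18 = 0.0144
  Urn II: 0.18 × 0.455 = 0.0819
  Urn IV: 0.34 × 0.14 = 0.0476
  Urn V: 0.06 × 0.046 = 0.00276
Sum = 0.19546.
P(Urn VI | evidence) = 0.0144 / 0.19546 ≈ 0.074.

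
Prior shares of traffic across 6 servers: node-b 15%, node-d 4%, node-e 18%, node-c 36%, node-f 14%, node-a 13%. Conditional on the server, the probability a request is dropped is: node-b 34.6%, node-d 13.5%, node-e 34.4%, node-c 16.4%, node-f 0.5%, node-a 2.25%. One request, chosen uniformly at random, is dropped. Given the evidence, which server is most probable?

Prior × likelihood for each hypothesis:
  node-b: 0.15 × 0.346 = 0.0519
  node-d: 0.04 × 0.135 = 0.0054
  node-e: 0.18 × 0.344 = 0.06192
  node-c: 0.36 × 0.164 = 0.05904
  node-f: 0.14 × 0.005 = 0.0007
  node-a: 0.13 × 0.0225 = 0.002925
Normalizing constant = 0.181885.
Largest term belongs to node-e, so node-e is most probable.

node-e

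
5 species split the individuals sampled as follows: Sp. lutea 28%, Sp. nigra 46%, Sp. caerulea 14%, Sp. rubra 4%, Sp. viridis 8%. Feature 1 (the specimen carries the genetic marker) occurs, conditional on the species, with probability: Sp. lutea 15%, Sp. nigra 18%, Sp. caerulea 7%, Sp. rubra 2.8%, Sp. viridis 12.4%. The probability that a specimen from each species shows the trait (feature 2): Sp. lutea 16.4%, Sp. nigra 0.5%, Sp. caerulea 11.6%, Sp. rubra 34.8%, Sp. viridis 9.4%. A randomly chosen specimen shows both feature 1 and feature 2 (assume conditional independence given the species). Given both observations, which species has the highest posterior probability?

Prior × likelihood for each hypothesis:
  Sp. lutea: 0.28 × 0.15 × 0.164 = 0.006888
  Sp. nigra: 0.46 × 0.18 × 0.005 = 0.000414
  Sp. caerulea: 0.14 × 0.07 × 0.116 = 0.0011368
  Sp. rubra: 0.04 × 0.028 × 0.348 = 0.00038976
  Sp. viridis: 0.08 × 0.124 × 0.094 = 0.00093248
Sum = 0.00976104.
Largest term belongs to Sp. lutea, so Sp. lutea is most probable.

Sp. lutea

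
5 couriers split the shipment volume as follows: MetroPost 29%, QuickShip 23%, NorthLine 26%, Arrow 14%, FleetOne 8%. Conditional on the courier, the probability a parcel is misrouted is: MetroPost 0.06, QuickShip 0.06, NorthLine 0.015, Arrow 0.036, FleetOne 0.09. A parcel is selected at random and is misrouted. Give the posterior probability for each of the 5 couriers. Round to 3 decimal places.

Compute prior × likelihood for every hypothesis:
  MetroPost: 0.29 × 0.06 = 0.0174
  QuickShip: 0.23 × 0.06 = 0.0138
  NorthLine: 0.26 × 0.015 = 0.0039
  Arrow: 0.14 × 0.036 = 0.00504
  FleetOne: 0.08 × 0.09 = 0.0072
Total = 0.04734.
P(MetroPost | misrouted) = 0.0174/0.04734 ≈ 0.368
P(QuickShip | misrouted) = 0.0138/0.04734 ≈ 0.292
P(NorthLine | misrouted) = 0.0039/0.04734 ≈ 0.082
P(Arrow | misrouted) = 0.00504/0.04734 ≈ 0.106
P(FleetOne | misrouted) = 0.0072/0.04734 ≈ 0.152

MetroPost 0.368, QuickShip 0.292, NorthLine 0.082, Arrow 0.106, FleetOne 0.152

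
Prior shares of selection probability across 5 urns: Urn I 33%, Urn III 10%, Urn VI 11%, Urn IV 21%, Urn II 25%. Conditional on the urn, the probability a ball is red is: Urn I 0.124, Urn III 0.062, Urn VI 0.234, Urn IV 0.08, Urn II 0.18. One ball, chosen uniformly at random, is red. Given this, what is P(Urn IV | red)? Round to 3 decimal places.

Unnormalized posteriors (prior × likelihood):
  Urn I: 0.33 × 0.124 = 0.04092
  Urn III: 0.1 × 0.062 = 0.0062
  Urn VI: 0.11 × 0.234 = 0.02574
  Urn IV: 0.21 × 0.08 = 0.0168
  Urn II: 0.25 × 0.18 = 0.045
Normalizing constant = 0.13466.
P(Urn IV | evidence) = 0.0168 / 0.13466 ≈ 0.125.

0.125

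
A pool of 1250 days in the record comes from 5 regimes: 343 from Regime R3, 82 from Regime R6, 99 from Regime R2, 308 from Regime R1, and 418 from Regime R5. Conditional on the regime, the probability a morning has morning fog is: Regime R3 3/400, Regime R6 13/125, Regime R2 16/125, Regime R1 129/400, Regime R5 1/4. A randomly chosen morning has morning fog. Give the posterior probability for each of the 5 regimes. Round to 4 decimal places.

Regime R3 0.0113, Regime R6 0.0375, Regime R2 0.0557, Regime R1 0.4364, Regime R5 0.4591

Compute prior × likelihood for every hypothesis:
  Regime R3: 0.2744 × 0.0075 = 0.002058
  Regime R6: 0.0656 × 0.104 = 0.0068224
  Regime R2: 0.0792 × 0.128 = 0.0101376
  Regime R1: 0.2464 × 0.3225 = 0.079464
  Regime R5: 0.3344 × 0.25 = 0.0836
Total = 0.182082.
P(Regime R3 | fog) = 0.002058/0.182082 ≈ 0.0113
P(Regime R6 | fog) = 0.0068224/0.182082 ≈ 0.0375
P(Regime R2 | fog) = 0.0101376/0.182082 ≈ 0.0557
P(Regime R1 | fog) = 0.079464/0.182082 ≈ 0.4364
P(Regime R5 | fog) = 0.0836/0.182082 ≈ 0.4591
(Check: 0.0113+0.0375+0.0557+0.4364+0.4591 = 1.0000.)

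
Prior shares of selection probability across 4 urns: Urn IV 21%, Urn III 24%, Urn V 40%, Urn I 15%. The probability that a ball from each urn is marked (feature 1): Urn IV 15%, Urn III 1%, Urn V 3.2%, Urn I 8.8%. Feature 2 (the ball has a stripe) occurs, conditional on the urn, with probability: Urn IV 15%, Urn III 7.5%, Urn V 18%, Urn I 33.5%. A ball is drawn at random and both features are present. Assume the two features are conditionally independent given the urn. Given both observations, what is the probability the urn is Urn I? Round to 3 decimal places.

0.380

Compute prior × likelihood for every hypothesis:
  Urn IV: 0.21 × 0.15 × 0.15 = 0.004725
  Urn III: 0.24 × 0.01 × 0.075 = 0.00018
  Urn V: 0.4 × 0.032 × 0.18 = 0.002304
  Urn I: 0.15 × 0.088 × 0.335 = 0.004422
Sum = 0.011631.
P(Urn I | evidence) = 0.004422 / 0.011631 ≈ 0.380.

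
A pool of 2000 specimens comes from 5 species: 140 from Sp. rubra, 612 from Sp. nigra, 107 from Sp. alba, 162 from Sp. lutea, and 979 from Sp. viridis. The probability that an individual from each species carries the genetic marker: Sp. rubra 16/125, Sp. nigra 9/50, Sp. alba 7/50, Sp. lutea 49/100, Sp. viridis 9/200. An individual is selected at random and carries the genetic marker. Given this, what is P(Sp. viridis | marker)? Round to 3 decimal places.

0.165

Prior × likelihood for each hypothesis:
  Sp. rubra: 0.07 × 0.128 = 0.00896
  Sp. nigra: 0.306 × 0.18 = 0.05508
  Sp. alba: 0.0535 × 0.14 = 0.00749
  Sp. lutea: 0.081 × 0.49 = 0.03969
  Sp. viridis: 0.4895 × 0.045 = 0.0220275
Total = 0.1332475.
P(Sp. viridis | evidence) = 0.0220275 / 0.1332475 ≈ 0.165.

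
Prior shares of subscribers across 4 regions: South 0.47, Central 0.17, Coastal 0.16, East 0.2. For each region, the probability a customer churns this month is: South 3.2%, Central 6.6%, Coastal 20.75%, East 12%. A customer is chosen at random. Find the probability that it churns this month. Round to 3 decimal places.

By Bayes' rule, posterior ∝ prior × likelihood:
  South: 0.47 × 0.032 = 0.01504
  Central: 0.17 × 0.066 = 0.01122
  Coastal: 0.16 × 0.2075 = 0.0332
  East: 0.2 × 0.12 = 0.024
P(churn) = 0.01504 + 0.01122 + 0.0332 + 0.024 = 0.08346 → 0.083.

0.083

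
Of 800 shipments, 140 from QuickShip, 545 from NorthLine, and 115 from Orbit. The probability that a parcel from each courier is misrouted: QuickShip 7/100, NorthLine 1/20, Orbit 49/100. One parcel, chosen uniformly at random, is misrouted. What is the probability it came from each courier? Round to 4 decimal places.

QuickShip 0.1049, NorthLine 0.2918, Orbit 0.6033

By Bayes' rule, posterior ∝ prior × likelihood:
  QuickShip: 0.175 × 0.07 = 0.01225
  NorthLine: 0.68125 × 0.05 = 0.0340625
  Orbit: 0.14375 × 0.49 = 0.0704375
Total = 0.11675.
P(QuickShip | misrouted) = 0.01225/0.11675 ≈ 0.1049
P(NorthLine | misrouted) = 0.0340625/0.11675 ≈ 0.2918
P(Orbit | misrouted) = 0.0704375/0.11675 ≈ 0.6033
(Check: 0.1049+0.2918+0.6033 = 1.0000.)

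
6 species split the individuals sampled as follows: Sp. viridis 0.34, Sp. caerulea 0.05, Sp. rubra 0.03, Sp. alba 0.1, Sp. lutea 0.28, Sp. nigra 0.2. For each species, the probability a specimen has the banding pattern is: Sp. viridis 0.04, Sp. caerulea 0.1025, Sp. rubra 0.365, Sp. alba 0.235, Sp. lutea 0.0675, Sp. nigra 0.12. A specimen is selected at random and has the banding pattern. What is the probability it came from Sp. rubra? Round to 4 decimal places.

Compute prior × likelihood for every hypothesis:
  Sp. viridis: 0.34 × 0.04 = 0.0136
  Sp. caerulea: 0.05 × 0.1025 = 0.005125
  Sp. rubra: 0.03 × 0.365 = 0.01095
  Sp. alba: 0.1 × 0.235 = 0.0235
  Sp. lutea: 0.28 × 0.0675 = 0.0189
  Sp. nigra: 0.2 × 0.12 = 0.024
Normalizing constant = 0.096075.
P(Sp. rubra | evidence) = 0.01095 / 0.096075 ≈ 0.1140.

0.1140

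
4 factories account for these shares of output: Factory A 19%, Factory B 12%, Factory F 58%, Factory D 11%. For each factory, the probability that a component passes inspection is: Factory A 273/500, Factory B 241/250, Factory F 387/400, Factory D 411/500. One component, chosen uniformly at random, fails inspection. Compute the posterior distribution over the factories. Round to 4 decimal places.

Factory A 0.6686, Factory B 0.0335, Factory F 0.1461, Factory D 0.1518

Taking complements, P(nonconforming | each) = Factory A 0.454, Factory B 0.036, Factory F 0.0325, Factory D 0.178.
Unnormalized posteriors (prior × likelihood):
  Factory A: 0.19 × 0.454 = 0.08626
  Factory B: 0.12 × 0.036 = 0.00432
  Factory F: 0.58 × 0.0325 = 0.01885
  Factory D: 0.11 × 0.178 = 0.01958
Normalizing constant = 0.12901.
P(Factory A | nonconforming) = 0.08626/0.12901 ≈ 0.6686
P(Factory B | nonconforming) = 0.00432/0.12901 ≈ 0.0335
P(Factory F | nonconforming) = 0.01885/0.12901 ≈ 0.1461
P(Factory D | nonconforming) = 0.01958/0.12901 ≈ 0.1518
(Check: 0.6686+0.0335+0.1461+0.1518 = 1.0000.)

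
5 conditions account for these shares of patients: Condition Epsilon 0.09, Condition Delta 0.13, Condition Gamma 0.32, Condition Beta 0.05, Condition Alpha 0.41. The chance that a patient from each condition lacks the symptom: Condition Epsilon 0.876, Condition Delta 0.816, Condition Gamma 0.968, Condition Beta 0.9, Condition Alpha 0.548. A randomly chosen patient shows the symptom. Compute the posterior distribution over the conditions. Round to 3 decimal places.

Condition Epsilon 0.047, Condition Delta 0.102, Condition Gamma 0.043, Condition Beta 0.021, Condition Alpha 0.786

Taking complements, P(symptomatic | each) = Condition Epsilon 0.124, Condition Delta 0.184, Condition Gamma 0.032, Condition Beta 0.1, Condition Alpha 0.452.
Unnormalized posteriors (prior × likelihood):
  Condition Epsilon: 0.09 × 0.124 = 0.01116
  Condition Delta: 0.13 × 0.184 = 0.02392
  Condition Gamma: 0.32 × 0.032 = 0.01024
  Condition Beta: 0.05 × 0.1 = 0.005
  Condition Alpha: 0.41 × 0.452 = 0.18532
Sum = 0.23564.
P(Condition Epsilon | symptomatic) = 0.01116/0.23564 ≈ 0.047
P(Condition Delta | symptomatic) = 0.02392/0.23564 ≈ 0.102
P(Condition Gamma | symptomatic) = 0.01024/0.23564 ≈ 0.043
P(Condition Beta | symptomatic) = 0.005/0.23564 ≈ 0.021
P(Condition Alpha | symptomatic) = 0.18532/0.23564 ≈ 0.786
(Check: 0.047+0.102+0.043+0.021+0.786 = 0.999.)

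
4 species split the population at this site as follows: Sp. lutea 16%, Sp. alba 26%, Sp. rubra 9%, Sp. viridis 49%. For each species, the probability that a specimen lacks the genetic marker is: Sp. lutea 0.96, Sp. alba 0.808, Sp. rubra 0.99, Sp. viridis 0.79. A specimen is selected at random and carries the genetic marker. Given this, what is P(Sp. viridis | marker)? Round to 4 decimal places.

0.6426

Taking complements, P(marker | each) = Sp. lutea 0.04, Sp. alba 0.192, Sp. rubra 0.01, Sp. viridis 0.21.
Unnormalized posteriors (prior × likelihood):
  Sp. lutea: 0.16 × 0.04 = 0.0064
  Sp. alba: 0.26 × 0.192 = 0.04992
  Sp. rubra: 0.09 × 0.01 = 0.0009
  Sp. viridis: 0.49 × 0.21 = 0.1029
Normalizing constant = 0.16012.
P(Sp. viridis | evidence) = 0.1029 / 0.16012 ≈ 0.6426.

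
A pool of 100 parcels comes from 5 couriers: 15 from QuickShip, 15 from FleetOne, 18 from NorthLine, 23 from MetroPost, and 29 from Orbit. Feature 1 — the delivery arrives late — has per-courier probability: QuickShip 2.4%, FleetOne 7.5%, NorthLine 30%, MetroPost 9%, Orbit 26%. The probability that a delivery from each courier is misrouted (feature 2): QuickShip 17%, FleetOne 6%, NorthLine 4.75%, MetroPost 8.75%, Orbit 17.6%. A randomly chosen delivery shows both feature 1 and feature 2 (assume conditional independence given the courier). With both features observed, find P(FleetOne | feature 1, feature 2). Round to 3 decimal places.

Compute prior × likelihood for every hypothesis:
  QuickShip: 0.15 × 0.024 × 0.17 = 0.000612
  FleetOne: 0.15 × 0.075 × 0.06 = 0.000675
  NorthLine: 0.18 × 0.3 × 0.0475 = 0.002565
  MetroPost: 0.23 × 0.09 × 0.0875 = 0.00181125
  Orbit: 0.29 × 0.26 × 0.176 = 0.0132704
Normalizing constant = 0.01893365.
P(FleetOne | evidence) = 0.000675 / 0.01893365 ≈ 0.036.

0.036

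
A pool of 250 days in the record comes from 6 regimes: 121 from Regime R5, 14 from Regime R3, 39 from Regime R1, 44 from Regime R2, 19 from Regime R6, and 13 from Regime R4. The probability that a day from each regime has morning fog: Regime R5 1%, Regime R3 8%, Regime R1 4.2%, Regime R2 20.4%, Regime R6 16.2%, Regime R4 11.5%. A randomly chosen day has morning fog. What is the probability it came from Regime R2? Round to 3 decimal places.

0.512

Compute prior × likelihood for every hypothesis:
  Regime R5: 0.484 × 0.01 = 0.00484
  Regime R3: 0.056 × 0.08 = 0.00448
  Regime R1: 0.156 × 0.042 = 0.006552
  Regime R2: 0.176 × 0.204 = 0.035904
  Regime R6: 0.076 × 0.162 = 0.012312
  Regime R4: 0.052 × 0.115 = 0.00598
Normalizing constant = 0.070068.
P(Regime R2 | evidence) = 0.035904 / 0.070068 ≈ 0.512.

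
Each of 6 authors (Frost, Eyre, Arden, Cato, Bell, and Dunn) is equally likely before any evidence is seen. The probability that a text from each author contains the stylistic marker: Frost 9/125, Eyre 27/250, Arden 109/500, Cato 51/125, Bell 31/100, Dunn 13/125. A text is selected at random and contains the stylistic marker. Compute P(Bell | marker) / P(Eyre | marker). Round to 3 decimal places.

Since the prior is uniform, the posterior is proportional to the likelihood:
  Frost: 0.072
  Eyre: 0.108
  Arden: 0.218
  Cato: 0.408
  Bell: 0.31
  Dunn: 0.104
Normalizing constant = 1.22.
The ratio is 0.31 / 0.108 (the normalizer cancels) = 2.870.

2.870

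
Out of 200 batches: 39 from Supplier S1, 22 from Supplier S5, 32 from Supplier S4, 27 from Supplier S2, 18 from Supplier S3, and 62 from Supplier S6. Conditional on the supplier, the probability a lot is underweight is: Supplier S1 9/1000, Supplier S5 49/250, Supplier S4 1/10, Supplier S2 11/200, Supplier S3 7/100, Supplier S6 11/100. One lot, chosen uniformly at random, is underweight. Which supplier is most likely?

Supplier S6

Prior × likelihood for each hypothesis:
  Supplier S1: 0.195 × 0.009 = 0.001755
  Supplier S5: 0.11 × 0.196 = 0.02156
  Supplier S4: 0.16 × 0.1 = 0.016
  Supplier S2: 0.135 × 0.055 = 0.007425
  Supplier S3: 0.09 × 0.07 = 0.0063
  Supplier S6: 0.31 × 0.11 = 0.0341
Normalizing constant = 0.08714.
Largest term belongs to Supplier S6, so Supplier S6 is most probable.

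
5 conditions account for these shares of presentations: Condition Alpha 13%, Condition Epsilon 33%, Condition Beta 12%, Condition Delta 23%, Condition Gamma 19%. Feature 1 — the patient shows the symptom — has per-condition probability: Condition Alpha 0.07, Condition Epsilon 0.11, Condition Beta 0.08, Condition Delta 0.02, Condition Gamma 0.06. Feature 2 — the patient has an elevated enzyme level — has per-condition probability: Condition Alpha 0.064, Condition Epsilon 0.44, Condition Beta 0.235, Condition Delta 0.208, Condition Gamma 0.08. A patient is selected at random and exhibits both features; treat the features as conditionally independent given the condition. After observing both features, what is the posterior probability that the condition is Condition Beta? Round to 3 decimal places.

0.109

Compute prior × likelihood for every hypothesis:
  Condition Alpha: 0.13 × 0.07 × 0.064 = 0.0005824
  Condition Epsilon: 0.33 × 0.11 × 0.44 = 0.015972
  Condition Beta: 0.12 × 0.08 × 0.235 = 0.002256
  Condition Delta: 0.23 × 0.02 × 0.208 = 0.0009568
  Condition Gamma: 0.19 × 0.06 × 0.08 = 0.000912
Normalizing constant = 0.0206792.
P(Condition Beta | evidence) = 0.002256 / 0.0206792 ≈ 0.109.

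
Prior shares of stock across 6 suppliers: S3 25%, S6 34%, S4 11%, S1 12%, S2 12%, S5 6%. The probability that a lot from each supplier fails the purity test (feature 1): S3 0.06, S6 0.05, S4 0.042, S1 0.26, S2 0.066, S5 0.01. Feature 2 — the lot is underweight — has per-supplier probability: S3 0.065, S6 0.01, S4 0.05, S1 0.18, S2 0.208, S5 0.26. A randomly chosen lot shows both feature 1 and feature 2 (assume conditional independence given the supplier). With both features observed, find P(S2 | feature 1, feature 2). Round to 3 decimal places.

0.187

Unnormalized posteriors (prior × likelihood):
  S3: 0.25 × 0.06 × 0.065 = 0.000975
  S6: 0.34 × 0.05 × 0.01 = 0.00017
  S4: 0.11 × 0.042 × 0.05 = 0.000231
  S1: 0.12 × 0.26 × 0.18 = 0.005616
  S2: 0.12 × 0.066 × 0.208 = 0.00164736
  S5: 0.06 × 0.01 × 0.26 = 0.000156
Normalizing constant = 0.00879536.
P(S2 | evidence) = 0.00164736 / 0.00879536 ≈ 0.187.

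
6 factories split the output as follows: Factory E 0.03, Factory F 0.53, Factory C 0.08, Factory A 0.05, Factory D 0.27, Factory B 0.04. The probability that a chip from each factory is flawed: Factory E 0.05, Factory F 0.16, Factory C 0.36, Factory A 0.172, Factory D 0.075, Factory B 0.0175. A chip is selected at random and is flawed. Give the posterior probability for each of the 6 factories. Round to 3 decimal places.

By Bayes' rule, posterior ∝ prior × likelihood:
  Factory E: 0.03 × 0.05 = 0.0015
  Factory F: 0.53 × 0.16 = 0.0848
  Factory C: 0.08 × 0.36 = 0.0288
  Factory A: 0.05 × 0.172 = 0.0086
  Factory D: 0.27 × 0.075 = 0.02025
  Factory B: 0.04 × 0.0175 = 0.0007
Sum = 0.14465.
P(Factory E | flawed) = 0.0015/0.14465 ≈ 0.010
P(Factory F | flawed) = 0.0848/0.14465 ≈ 0.586
P(Factory C | flawed) = 0.0288/0.14465 ≈ 0.199
P(Factory A | flawed) = 0.0086/0.14465 ≈ 0.059
P(Factory D | flawed) = 0.02025/0.14465 ≈ 0.140
P(Factory B | flawed) = 0.0007/0.14465 ≈ 0.005

Factory E 0.010, Factory F 0.586, Factory C 0.199, Factory A 0.059, Factory D 0.140, Factory B 0.005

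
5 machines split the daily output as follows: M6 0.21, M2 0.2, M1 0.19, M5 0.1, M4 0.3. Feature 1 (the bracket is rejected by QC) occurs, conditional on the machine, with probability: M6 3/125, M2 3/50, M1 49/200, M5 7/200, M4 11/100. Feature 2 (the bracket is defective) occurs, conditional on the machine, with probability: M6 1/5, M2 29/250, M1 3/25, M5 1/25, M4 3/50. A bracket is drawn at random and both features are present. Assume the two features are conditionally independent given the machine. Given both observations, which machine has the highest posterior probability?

Unnormalized posteriors (prior × likelihood):
  M6: 0.21 × 0.024 × 0.2 = 0.001008
  M2: 0.2 × 0.06 × 0.116 = 0.001392
  M1: 0.19 × 0.245 × 0.12 = 0.005586
  M5: 0.1 × 0.035 × 0.04 = 0.00014
  M4: 0.3 × 0.11 × 0.06 = 0.00198
Normalizing constant = 0.010106.
Largest term belongs to M1, so M1 is most probable.

M1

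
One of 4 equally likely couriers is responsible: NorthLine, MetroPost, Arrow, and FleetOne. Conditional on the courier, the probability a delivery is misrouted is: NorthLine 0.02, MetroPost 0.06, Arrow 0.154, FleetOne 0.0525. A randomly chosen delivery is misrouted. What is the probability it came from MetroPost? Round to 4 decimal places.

0.2094

Since the prior is uniform, the posterior is proportional to the likelihood:
  NorthLine: 0.02
  MetroPost: 0.06
  Arrow: 0.154
  FleetOne: 0.0525
Sum = 0.2865.
P(MetroPost | evidence) = 0.06 / 0.2865 ≈ 0.2094.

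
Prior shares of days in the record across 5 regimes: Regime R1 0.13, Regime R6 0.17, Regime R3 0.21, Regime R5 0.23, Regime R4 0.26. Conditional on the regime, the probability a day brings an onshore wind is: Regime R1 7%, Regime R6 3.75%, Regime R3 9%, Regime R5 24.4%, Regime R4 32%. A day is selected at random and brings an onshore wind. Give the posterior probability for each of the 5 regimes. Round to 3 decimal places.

Compute prior × likelihood for every hypothesis:
  Regime R1: 0.13 × 0.07 = 0.0091
  Regime R6: 0.17 × 0.0375 = 0.006375
  Regime R3: 0.21 × 0.09 = 0.0189
  Regime R5: 0.23 × 0.244 = 0.05612
  Regime R4: 0.26 × 0.32 = 0.0832
Total = 0.173695.
P(Regime R1 | onshore) = 0.0091/0.173695 ≈ 0.052
P(Regime R6 | onshore) = 0.006375/0.173695 ≈ 0.037
P(Regime R3 | onshore) = 0.0189/0.173695 ≈ 0.109
P(Regime R5 | onshore) = 0.05612/0.173695 ≈ 0.323
P(Regime R4 | onshore) = 0.0832/0.173695 ≈ 0.479

Regime R1 0.052, Regime R6 0.037, Regime R3 0.109, Regime R5 0.323, Regime R4 0.479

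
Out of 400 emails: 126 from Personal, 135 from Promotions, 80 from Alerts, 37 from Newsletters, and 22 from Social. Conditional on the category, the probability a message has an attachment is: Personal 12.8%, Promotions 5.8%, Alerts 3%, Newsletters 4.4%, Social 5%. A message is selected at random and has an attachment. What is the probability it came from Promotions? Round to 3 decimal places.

Unnormalized posteriors (prior × likelihood):
  Personal: 0.315 × 0.128 = 0.04032
  Promotions: 0.3375 × 0.058 = 0.019575
  Alerts: 0.2 × 0.03 = 0.006
  Newsletters: 0.0925 × 0.044 = 0.00407
  Social: 0.055 × 0.05 = 0.00275
Total = 0.072715.
P(Promotions | evidence) = 0.019575 / 0.072715 ≈ 0.269.

0.269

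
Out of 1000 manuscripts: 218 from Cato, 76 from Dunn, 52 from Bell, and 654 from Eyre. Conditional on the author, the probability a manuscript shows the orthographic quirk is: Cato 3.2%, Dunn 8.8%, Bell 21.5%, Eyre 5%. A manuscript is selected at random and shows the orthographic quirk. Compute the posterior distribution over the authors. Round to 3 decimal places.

Compute prior × likelihood for every hypothesis:
  Cato: 0.218 × 0.032 = 0.006976
  Dunn: 0.076 × 0.088 = 0.006688
  Bell: 0.052 × 0.215 = 0.01118
  Eyre: 0.654 × 0.05 = 0.0327
Total = 0.057544.
P(Cato | quirk) = 0.006976/0.057544 ≈ 0.121
P(Dunn | quirk) = 0.006688/0.057544 ≈ 0.116
P(Bell | quirk) = 0.01118/0.057544 ≈ 0.194
P(Eyre | quirk) = 0.0327/0.057544 ≈ 0.568
(Check: 0.121+0.116+0.194+0.568 = 0.999.)

Cato 0.121, Dunn 0.116, Bell 0.194, Eyre 0.568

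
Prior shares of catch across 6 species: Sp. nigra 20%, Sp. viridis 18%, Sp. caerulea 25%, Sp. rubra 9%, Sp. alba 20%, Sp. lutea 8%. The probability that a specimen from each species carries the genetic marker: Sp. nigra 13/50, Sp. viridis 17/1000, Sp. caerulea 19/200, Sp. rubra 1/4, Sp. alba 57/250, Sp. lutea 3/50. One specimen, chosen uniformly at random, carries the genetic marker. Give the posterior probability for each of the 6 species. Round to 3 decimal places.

Prior × likelihood for each hypothesis:
  Sp. nigra: 0.2 × 0.26 = 0.052
  Sp. viridis: 0.18 × 0.017 = 0.00306
  Sp. caerulea: 0.25 × 0.095 = 0.02375
  Sp. rubra: 0.09 × 0.25 = 0.0225
  Sp. alba: 0.2 × 0.228 = 0.0456
  Sp. lutea: 0.08 × 0.06 = 0.0048
Sum = 0.15171.
P(Sp. nigra | marker) = 0.052/0.15171 ≈ 0.343
P(Sp. viridis | marker) = 0.00306/0.15171 ≈ 0.020
P(Sp. caerulea | marker) = 0.02375/0.15171 ≈ 0.157
P(Sp. rubra | marker) = 0.0225/0.15171 ≈ 0.148
P(Sp. alba | marker) = 0.0456/0.15171 ≈ 0.301
P(Sp. lutea | marker) = 0.0048/0.15171 ≈ 0.032
(Check: 0.343+0.020+0.157+0.148+0.301+0.032 = 1.001.)

Sp. nigra 0.343, Sp. viridis 0.020, Sp. caerulea 0.157, Sp. rubra 0.148, Sp. alba 0.301, Sp. lutea 0.032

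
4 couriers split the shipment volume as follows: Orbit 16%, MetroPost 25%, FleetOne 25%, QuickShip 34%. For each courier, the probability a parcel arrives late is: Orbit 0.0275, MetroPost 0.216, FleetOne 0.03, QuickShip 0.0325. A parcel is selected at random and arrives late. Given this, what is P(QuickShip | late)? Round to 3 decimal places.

Compute prior × likelihood for every hypothesis:
  Orbit: 0.16 × 0.0275 = 0.0044
  MetroPost: 0.25 × 0.216 = 0.054
  FleetOne: 0.25 × 0.03 = 0.0075
  QuickShip: 0.34 × 0.0325 = 0.01105
Normalizing constant = 0.07695.
P(QuickShip | evidence) = 0.01105 / 0.07695 ≈ 0.144.

0.144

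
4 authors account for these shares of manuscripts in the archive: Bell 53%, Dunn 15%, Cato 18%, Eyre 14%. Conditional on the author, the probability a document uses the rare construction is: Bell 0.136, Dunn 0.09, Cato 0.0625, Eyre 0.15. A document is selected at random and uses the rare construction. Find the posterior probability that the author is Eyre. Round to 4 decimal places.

0.1782

Unnormalized posteriors (prior × likelihood):
  Bell: 0.53 × 0.136 = 0.07208
  Dunn: 0.15 × 0.09 = 0.0135
  Cato: 0.18 × 0.0625 = 0.01125
  Eyre: 0.14 × 0.15 = 0.021
Sum = 0.11783.
P(Eyre | evidence) = 0.021 / 0.11783 ≈ 0.1782.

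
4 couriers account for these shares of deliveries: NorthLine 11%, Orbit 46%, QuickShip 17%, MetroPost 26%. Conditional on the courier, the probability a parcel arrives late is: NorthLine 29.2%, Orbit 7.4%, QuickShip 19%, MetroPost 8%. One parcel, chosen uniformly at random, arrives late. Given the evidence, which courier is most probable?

Compute prior × likelihood for every hypothesis:
  NorthLine: 0.11 × 0.292 = 0.03212
  Orbit: 0.46 × 0.074 = 0.03404
  QuickShip: 0.17 × 0.19 = 0.0323
  MetroPost: 0.26 × 0.08 = 0.0208
Total = 0.11926.
Largest term belongs to Orbit, so Orbit is most probable.

Orbit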